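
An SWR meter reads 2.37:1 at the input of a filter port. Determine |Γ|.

|Γ| = (S − 1)/(S + 1) = (2.37 − 1)/(2.37 + 1) = 1.37/3.37

|Γ| ≈ 0.407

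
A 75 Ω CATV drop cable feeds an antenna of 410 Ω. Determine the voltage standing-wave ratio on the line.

VSWR ≈ 5.47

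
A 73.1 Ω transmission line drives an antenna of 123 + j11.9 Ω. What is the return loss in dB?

Γ = (49.9 + j11.9)/(196.1 + j11.9), |Γ| = 0.261
RL = −20·log₁₀|Γ| = −20·log₁₀(0.261)

RL ≈ 11.7 dB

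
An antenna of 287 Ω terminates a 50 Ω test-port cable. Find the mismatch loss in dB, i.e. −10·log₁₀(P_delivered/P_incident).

mismatch loss ≈ 2.96 dB

Γ = (287 − 50)/(287 + 50) = 0.703
|Γ|² = 0.495, so P_del/P_inc = 1 − |Γ|² = 0.505
ML = −10·log₁₀(1 − |Γ|²)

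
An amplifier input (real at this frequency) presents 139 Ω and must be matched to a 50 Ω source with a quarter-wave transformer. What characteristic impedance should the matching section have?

Z_qwt = √(Z_0·R_L) = √(50 × 139) = √6950

Z_qwt ≈ 83.4 Ω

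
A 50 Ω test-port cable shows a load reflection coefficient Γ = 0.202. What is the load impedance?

Z_L ≈ 75.3 Ω

Z_L = Z_0·(1 + Γ)/(1 − Γ) = 50·(1.2)/(0.798)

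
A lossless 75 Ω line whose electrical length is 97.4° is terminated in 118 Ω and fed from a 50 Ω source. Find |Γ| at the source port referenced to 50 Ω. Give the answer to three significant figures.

|Γ| ≈ 0.0616

tan(βl) = -7.7
Z_in = Z_0·(Z_L + jZ_0·tanβl)/(Z_0 + jZ_L·tanβl) = 48.1 + j5.77 Ω
Γ_s = (Z_in − Z_s)/(Z_in + Z_s) = (-1.85 + j5.77)/(98.1 + j5.77), |Γ_s| = 0.0616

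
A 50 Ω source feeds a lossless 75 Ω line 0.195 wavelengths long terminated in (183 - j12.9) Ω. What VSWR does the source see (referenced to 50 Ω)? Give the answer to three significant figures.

VSWR ≈ 1.87

βl = 2π × 0.195 = 70.2°
tan(βl) = 2.78
Z_in = Z_0·(Z_L + jZ_0·tanβl)/(Z_0 + jZ_L·tanβl) = 33.1 − j19.8 Ω
Γ_s = (Z_in − Z_s)/(Z_in + Z_s) = (-16.9 − j19.8)/(83.1 − j19.8), |Γ_s| = 0.304
VSWR = (1 + |Γ_s|)/(1 − |Γ_s|)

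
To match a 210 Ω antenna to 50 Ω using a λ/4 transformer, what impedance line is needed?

Z_qwt ≈ 102 Ω

Z_qwt = √(Z_0·R_L) = √(50 × 210) = √10500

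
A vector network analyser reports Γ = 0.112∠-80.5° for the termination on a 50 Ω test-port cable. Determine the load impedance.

Z_L ≈ 50.6 − j11.3 Ω

Z_L = Z_0·(1 + Γ)/(1 − Γ) = 50·(1.02 − j0.11)/(0.982 + j0.11)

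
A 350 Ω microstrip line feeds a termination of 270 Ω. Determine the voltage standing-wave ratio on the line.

For a purely resistive load, VSWR = R_L/Z_0 or Z_0/R_L (whichever > 1) = 350/270

VSWR ≈ 1.3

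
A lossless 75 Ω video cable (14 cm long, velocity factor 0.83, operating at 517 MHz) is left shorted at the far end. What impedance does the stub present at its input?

λ = v/f = 0.83·c / 517 MHz = 0.482 m
βl = 2π·l/λ = 2π × 0.291 = 105°
tan(βl) = -3.83
For a shorted stub, Z_in = jZ_0·tan(βl)

Z_in ≈ −j287 Ω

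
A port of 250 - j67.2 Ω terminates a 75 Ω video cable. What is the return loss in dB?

RL ≈ 4.96 dB

Γ = (175 − j67.2)/(325 − j67.2), |Γ| = 0.565
RL = −20·log₁₀|Γ| = −20·log₁₀(0.565)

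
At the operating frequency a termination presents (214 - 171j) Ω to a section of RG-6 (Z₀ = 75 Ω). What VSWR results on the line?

VSWR ≈ 4.82

Γ = (Z_L − Z_0)/(Z_L + Z_0) = (139 − j171)/(289 − j171)
|Γ| = 220/336 = 0.656
VSWR = (1 + |Γ|)/(1 − |Γ|) = 1.66/0.344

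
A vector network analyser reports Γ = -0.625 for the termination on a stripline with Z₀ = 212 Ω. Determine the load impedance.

Z_L ≈ 48.9 Ω

Z_L = Z_0·(1 + Γ)/(1 − Γ) = 212·(0.375)/(1.62)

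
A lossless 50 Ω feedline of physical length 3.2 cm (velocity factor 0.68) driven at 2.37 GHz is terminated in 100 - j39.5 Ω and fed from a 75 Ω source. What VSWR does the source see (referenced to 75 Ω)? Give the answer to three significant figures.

VSWR ≈ 2.32

λ = v/f = 0.68·c / 2.37 GHz = 0.0861 m
βl = 2π·l/λ = 2π × 0.372 = 134°
tan(βl) = -1.04
Z_in = Z_0·(Z_L + jZ_0·tanβl)/(Z_0 + jZ_L·tanβl) = 47.7 + j43.9 Ω
Γ_s = (Z_in − Z_s)/(Z_in + Z_s) = (-27.3 + j43.9)/(123 + j43.9), |Γ_s| = 0.397
VSWR = (1 + |Γ_s|)/(1 − |Γ_s|)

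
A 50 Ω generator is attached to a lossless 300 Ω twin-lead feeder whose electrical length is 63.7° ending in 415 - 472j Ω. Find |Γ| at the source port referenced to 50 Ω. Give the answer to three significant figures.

tan(βl) = 2.02
Z_in = Z_0·(Z_L + jZ_0·tanβl)/(Z_0 + jZ_L·tanβl) = 83.4 − j23.6 Ω
Γ_s = (Z_in − Z_s)/(Z_in + Z_s) = (33.4 − j23.6)/(133 − j23.6), |Γ_s| = 0.302

|Γ| ≈ 0.302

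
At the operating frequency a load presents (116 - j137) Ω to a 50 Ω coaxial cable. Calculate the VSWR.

Γ = (Z_L − Z_0)/(Z_L + Z_0) = (66 − j137)/(166 − j137)
|Γ| = 152/215 = 0.707
VSWR = (1 + |Γ|)/(1 − |Γ|) = 1.71/0.293

VSWR ≈ 5.82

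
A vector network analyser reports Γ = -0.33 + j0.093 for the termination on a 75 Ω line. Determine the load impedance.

Z_L = Z_0·(1 + Γ)/(1 − Γ) = 75·(0.67 + j0.093)/(1.33 − j0.093)

Z_L ≈ 37.2 + j7.85 Ω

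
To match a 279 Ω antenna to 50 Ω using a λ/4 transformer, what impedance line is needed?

Z_qwt ≈ 118 Ω

Z_qwt = √(Z_0·R_L) = √(50 × 279) = √13950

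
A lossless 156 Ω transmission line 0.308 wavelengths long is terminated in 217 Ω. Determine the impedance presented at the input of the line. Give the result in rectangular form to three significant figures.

βl = 2π × 0.308 = 111°
tan(βl) = tan(111°) = -2.62
Z_in = Z_0·(Z_L + jZ_0·tanβl)/(Z_0 + jZ_L·tanβl)
     = 156·(217 − j409)/(156 − j569)

Z_in ≈ 119 + j26.7 Ω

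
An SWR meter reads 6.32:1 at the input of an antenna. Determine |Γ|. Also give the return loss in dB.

|Γ| ≈ 0.727; return loss ≈ 2.77 dB

|Γ| = (S − 1)/(S + 1) = (6.32 − 1)/(6.32 + 1) = 5.32/7.32
RL = −20·log₁₀|Γ| = −20·log₁₀(0.727)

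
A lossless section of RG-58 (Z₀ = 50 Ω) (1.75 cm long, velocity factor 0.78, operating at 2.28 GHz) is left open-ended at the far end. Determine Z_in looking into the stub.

λ = v/f = 0.78·c / 2.28 GHz = 0.103 m
βl = 2π·l/λ = 2π × 0.171 = 61.4°
tan(βl) = 1.83
For an open-ended stub, Z_in = −jZ_0·cot(βl) = −jZ_0/tan(βl)

Z_in ≈ −j27.3 Ω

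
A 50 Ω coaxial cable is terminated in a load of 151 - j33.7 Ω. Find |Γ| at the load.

Γ = (Z_L − Z_0)/(Z_L + Z_0) = (101 − j33.7)/(201 − j33.7)
|Γ| = 106/204

|Γ| ≈ 0.522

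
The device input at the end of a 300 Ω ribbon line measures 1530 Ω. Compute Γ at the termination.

Γ = 0.672

Γ = (Z_L − Z_0)/(Z_L + Z_0) = (1530 − 300)/(1530 + 300) = 1230/1830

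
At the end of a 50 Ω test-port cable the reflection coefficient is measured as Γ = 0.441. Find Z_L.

Z_L ≈ 129 Ω

Z_L = Z_0·(1 + Γ)/(1 − Γ) = 50·(1.44)/(0.559)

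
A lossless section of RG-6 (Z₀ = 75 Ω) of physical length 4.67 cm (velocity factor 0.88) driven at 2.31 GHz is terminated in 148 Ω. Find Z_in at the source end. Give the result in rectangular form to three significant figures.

Z_in ≈ 79.8 + j53.4 Ω

λ = v/f = 0.88·c / 2.31 GHz = 0.114 m
βl = 2π·l/λ = 2π × 0.409 = 147°
tan(βl) = tan(147°) = -0.647
Z_in = Z_0·(Z_L + jZ_0·tanβl)/(Z_0 + jZ_L·tanβl)
     = 75·(148 − j48.5)/(75 − j95.7)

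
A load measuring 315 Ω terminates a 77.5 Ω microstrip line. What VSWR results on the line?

For a purely resistive load, VSWR = R_L/Z_0 or Z_0/R_L (whichever > 1) = 315/77.5

VSWR ≈ 4.06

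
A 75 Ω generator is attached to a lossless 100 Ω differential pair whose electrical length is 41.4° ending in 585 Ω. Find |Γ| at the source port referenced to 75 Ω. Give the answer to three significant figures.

tan(βl) = 0.882
Z_in = Z_0·(Z_L + jZ_0·tanβl)/(Z_0 + jZ_L·tanβl) = 37.7 − j106 Ω
Γ_s = (Z_in − Z_s)/(Z_in + Z_s) = (-37.3 − j106)/(113 − j106), |Γ_s| = 0.727

|Γ| ≈ 0.727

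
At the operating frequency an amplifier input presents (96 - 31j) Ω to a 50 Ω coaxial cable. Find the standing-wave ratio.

Γ = (Z_L − Z_0)/(Z_L + Z_0) = (46 − j31)/(146 − j31)
|Γ| = 55.5/149 = 0.372
VSWR = (1 + |Γ|)/(1 − |Γ|) = 1.37/0.628

VSWR ≈ 2.18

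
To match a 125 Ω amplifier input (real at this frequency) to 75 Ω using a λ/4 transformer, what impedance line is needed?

Z_qwt = √(Z_0·R_L) = √(75 × 125) = √9375

Z_qwt ≈ 96.8 Ω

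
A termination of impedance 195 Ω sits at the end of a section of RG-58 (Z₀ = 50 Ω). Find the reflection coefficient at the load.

Γ = 0.592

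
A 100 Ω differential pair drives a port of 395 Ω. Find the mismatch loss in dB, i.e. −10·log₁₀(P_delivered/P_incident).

Γ = (395 − 100)/(395 + 100) = 0.596
|Γ|² = 0.355, so P_del/P_inc = 1 − |Γ|² = 0.645
ML = −10·log₁₀(1 − |Γ|²)

mismatch loss ≈ 1.91 dB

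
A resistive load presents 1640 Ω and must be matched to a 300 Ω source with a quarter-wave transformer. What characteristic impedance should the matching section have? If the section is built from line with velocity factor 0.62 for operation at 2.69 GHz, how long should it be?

Z_qwt = √(Z_0·R_L) = √(300 × 1640) = √492000
λ = 0.62·c/f = 0.0691 m, so l = λ/4 = 0.0173 m

Z_qwt ≈ 701 Ω; length ≈ 1.73 cm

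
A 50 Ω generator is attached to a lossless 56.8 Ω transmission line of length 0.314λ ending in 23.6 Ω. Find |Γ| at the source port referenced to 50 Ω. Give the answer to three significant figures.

βl = 2π × 0.314 = 113°
tan(βl) = -2.35
Z_in = Z_0·(Z_L + jZ_0·tanβl)/(Z_0 + jZ_L·tanβl) = 78.8 − j56.5 Ω
Γ_s = (Z_in − Z_s)/(Z_in + Z_s) = (28.8 − j56.5)/(129 − j56.5), |Γ_s| = 0.451

|Γ| ≈ 0.451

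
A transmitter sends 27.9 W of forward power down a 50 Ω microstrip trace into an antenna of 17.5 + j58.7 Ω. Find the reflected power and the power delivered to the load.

|Γ| = |(-32.5 + j58.7)/(67.5 + j58.7)| = 0.75
|Γ|² = 0.563
P_refl = |Γ|²·P_inc = 15.7 W, P_del = (1 − |Γ|²)·P_inc = 12.2 W

P_reflected ≈ 15.7 W; P_delivered ≈ 12.2 W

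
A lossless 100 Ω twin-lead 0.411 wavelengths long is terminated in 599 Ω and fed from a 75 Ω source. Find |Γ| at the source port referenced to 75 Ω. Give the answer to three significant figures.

βl = 2π × 0.411 = 148°
tan(βl) = -0.626
Z_in = Z_0·(Z_L + jZ_0·tanβl)/(Z_0 + jZ_L·tanβl) = 55.4 + j145 Ω
Γ_s = (Z_in − Z_s)/(Z_in + Z_s) = (-19.6 + j145)/(130 + j145), |Γ_s| = 0.75

|Γ| ≈ 0.75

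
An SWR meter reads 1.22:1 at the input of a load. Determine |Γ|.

|Γ| = (S − 1)/(S + 1) = (1.22 − 1)/(1.22 + 1) = 0.22/2.22

|Γ| ≈ 0.0991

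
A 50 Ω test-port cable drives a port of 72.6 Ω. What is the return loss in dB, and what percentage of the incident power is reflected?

Γ = (72.6 − 50)/(72.6 + 50) = 0.184
RL = −20·log₁₀(0.184) = 14.7 dB
P_refl/P_inc = |Γ|² = 0.034

RL ≈ 14.7 dB; 3.4% of incident power reflected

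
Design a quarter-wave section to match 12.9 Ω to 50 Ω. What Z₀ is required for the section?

Z_qwt = √(Z_0·R_L) = √(50 × 12.9) = √645

Z_qwt ≈ 25.4 Ω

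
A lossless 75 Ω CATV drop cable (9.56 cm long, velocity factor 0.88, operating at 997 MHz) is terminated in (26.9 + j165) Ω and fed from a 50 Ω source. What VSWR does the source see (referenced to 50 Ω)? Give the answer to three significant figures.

VSWR ≈ 12.1

λ = v/f = 0.88·c / 997 MHz = 0.265 m
βl = 2π·l/λ = 2π × 0.361 = 130°
tan(βl) = -1.19
Z_in = Z_0·(Z_L + jZ_0·tanβl)/(Z_0 + jZ_L·tanβl) = 4.89 + j21.4 Ω
Γ_s = (Z_in − Z_s)/(Z_in + Z_s) = (-45.1 + j21.4)/(54.9 + j21.4), |Γ_s| = 0.847
VSWR = (1 + |Γ_s|)/(1 − |Γ_s|)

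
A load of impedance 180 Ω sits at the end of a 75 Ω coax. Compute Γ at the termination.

Γ = 0.412

Γ = (Z_L − Z_0)/(Z_L + Z_0) = (180 − 75)/(180 + 75) = 105/255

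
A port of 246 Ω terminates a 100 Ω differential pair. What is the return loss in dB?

RL ≈ 7.49 dB

Γ = (246 − 100)/(246 + 100) = 0.422
RL = −20·log₁₀|Γ| = −20·log₁₀(0.422)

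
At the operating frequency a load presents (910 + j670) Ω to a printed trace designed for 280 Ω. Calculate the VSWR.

VSWR ≈ 5.12

Γ = (Z_L − Z_0)/(Z_L + Z_0) = (630 + j670)/(1190 + j670)
|Γ| = 920/1370 = 0.673
VSWR = (1 + |Γ|)/(1 − |Γ|) = 1.67/0.327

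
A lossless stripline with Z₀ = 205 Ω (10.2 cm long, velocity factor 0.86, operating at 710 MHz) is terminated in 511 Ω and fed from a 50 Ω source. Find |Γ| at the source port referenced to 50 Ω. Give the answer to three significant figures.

λ = v/f = 0.86·c / 710 MHz = 0.363 m
βl = 2π·l/λ = 2π × 0.281 = 101°
tan(βl) = -5.12
Z_in = Z_0·(Z_L + jZ_0·tanβl)/(Z_0 + jZ_L·tanβl) = 84.9 + j33.4 Ω
Γ_s = (Z_in − Z_s)/(Z_in + Z_s) = (34.9 + j33.4)/(135 + j33.4), |Γ_s| = 0.347

|Γ| ≈ 0.347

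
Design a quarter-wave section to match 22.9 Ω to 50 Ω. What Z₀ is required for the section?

Z_qwt ≈ 33.8 Ω

Z_qwt = √(Z_0·R_L) = √(50 × 22.9) = √1145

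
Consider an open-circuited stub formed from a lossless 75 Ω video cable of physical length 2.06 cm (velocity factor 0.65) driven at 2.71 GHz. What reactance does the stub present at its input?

X_in ≈ 17.4 Ω (inductive)

λ = v/f = 0.65·c / 2.71 GHz = 0.072 m
βl = 2π·l/λ = 2π × 0.286 = 103°
tan(βl) = -4.31
For an open-circuited stub, Z_in = −jZ_0·cot(βl) = −jZ_0/tan(βl)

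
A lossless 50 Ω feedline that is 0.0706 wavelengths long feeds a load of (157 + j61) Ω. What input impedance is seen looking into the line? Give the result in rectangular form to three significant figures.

Z_in ≈ 80.1 − j82.7 Ω

βl = 2π × 0.0706 = 25.4°
tan(βl) = tan(25.4°) = 0.475
Z_in = Z_0·(Z_L + jZ_0·tanβl)/(Z_0 + jZ_L·tanβl)
     = 50·(157 + j84.8)/(21 + j74.6)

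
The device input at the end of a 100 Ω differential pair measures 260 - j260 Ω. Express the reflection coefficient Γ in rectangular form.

Γ ≈ 0.635 − j0.264

Γ = (Z_L − Z_0)/(Z_L + Z_0) = (160 − j260)/(360 − j260)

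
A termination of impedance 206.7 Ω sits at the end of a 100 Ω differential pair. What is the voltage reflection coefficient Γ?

Γ = (Z_L − Z_0)/(Z_L + Z_0) = (206.7 − 100)/(206.7 + 100) = 106.7/306.7

Γ = 0.348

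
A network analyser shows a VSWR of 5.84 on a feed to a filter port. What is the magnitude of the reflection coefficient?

|Γ| = (S − 1)/(S + 1) = (5.84 − 1)/(5.84 + 1) = 4.84/6.84

|Γ| ≈ 0.708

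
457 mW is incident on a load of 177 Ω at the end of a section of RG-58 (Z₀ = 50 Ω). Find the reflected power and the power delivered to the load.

P_reflected ≈ 143 mW; P_delivered ≈ 314 mW

Γ = (177 − 50)/(177 + 50) = 0.559
|Γ|² = 0.313
P_refl = |Γ|²·P_inc = 143 mW, P_del = (1 − |Γ|²)·P_inc = 314 mW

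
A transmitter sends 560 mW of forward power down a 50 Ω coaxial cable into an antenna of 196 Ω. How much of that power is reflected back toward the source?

Γ = (196 − 50)/(196 + 50) = 0.593
|Γ|² = 0.352
P_refl = |Γ|²·P_inc = 197 mW, P_del = (1 − |Γ|²)·P_inc = 363 mW

P_reflected ≈ 197 mW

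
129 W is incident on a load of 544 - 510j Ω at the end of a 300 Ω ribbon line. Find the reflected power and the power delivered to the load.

P_reflected ≈ 42.4 W; P_delivered ≈ 86.6 W

|Γ| = |(244 − j510)/(844 − j510)| = 0.573
|Γ|² = 0.329
P_refl = |Γ|²·P_inc = 42.4 W, P_del = (1 − |Γ|²)·P_inc = 86.6 W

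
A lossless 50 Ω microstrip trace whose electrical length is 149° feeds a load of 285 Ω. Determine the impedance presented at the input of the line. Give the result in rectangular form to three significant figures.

Z_in ≈ 30.5 + j74.3 Ω

tan(βl) = tan(149°) = -0.601
Z_in = Z_0·(Z_L + jZ_0·tanβl)/(Z_0 + jZ_L·tanβl)
     = 50·(285 − j30)/(50 − j171)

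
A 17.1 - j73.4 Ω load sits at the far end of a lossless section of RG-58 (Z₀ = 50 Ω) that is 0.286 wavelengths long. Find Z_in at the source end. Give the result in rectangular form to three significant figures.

βl = 2π × 0.286 = 103°
tan(βl) = tan(103°) = -4.35
Z_in = Z_0·(Z_L + jZ_0·tanβl)/(Z_0 + jZ_L·tanβl)
     = 50·(17.1 − j291)/(-269 − j74.3)

Z_in ≈ 10.9 + j51 Ω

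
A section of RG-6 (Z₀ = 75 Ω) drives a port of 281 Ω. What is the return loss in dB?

Γ = (281 − 75)/(281 + 75) = 0.579
RL = −20·log₁₀|Γ| = −20·log₁₀(0.579)

RL ≈ 4.75 dB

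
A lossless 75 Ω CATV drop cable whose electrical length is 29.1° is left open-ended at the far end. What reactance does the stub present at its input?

tan(βl) = 0.557
For an open-ended stub, Z_in = −jZ_0·cot(βl) = −jZ_0/tan(βl)

X_in ≈ -135 Ω (capacitive)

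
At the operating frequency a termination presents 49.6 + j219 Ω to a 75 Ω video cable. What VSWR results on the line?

VSWR ≈ 15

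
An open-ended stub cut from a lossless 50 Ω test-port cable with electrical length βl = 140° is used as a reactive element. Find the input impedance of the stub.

Z_in ≈ +j59.6 Ω

tan(βl) = -0.839
For an open-ended stub, Z_in = −jZ_0·cot(βl) = −jZ_0/tan(βl)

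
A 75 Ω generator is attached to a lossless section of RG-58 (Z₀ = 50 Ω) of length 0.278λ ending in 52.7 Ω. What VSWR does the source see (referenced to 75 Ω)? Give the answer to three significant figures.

VSWR ≈ 1.58

βl = 2π × 0.278 = 100°
tan(βl) = -5.63
Z_in = Z_0·(Z_L + jZ_0·tanβl)/(Z_0 + jZ_L·tanβl) = 47.6 + j0.863 Ω
Γ_s = (Z_in − Z_s)/(Z_in + Z_s) = (-27.4 + j0.863)/(123 + j0.863), |Γ_s| = 0.224
VSWR = (1 + |Γ_s|)/(1 − |Γ_s|)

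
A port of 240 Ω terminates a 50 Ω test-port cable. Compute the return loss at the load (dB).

Γ = (240 − 50)/(240 + 50) = 0.655
RL = −20·log₁₀|Γ| = −20·log₁₀(0.655)

RL ≈ 3.67 dB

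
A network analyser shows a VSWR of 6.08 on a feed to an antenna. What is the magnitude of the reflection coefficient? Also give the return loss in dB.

|Γ| = (S − 1)/(S + 1) = (6.08 − 1)/(6.08 + 1) = 5.08/7.08
RL = −20·log₁₀|Γ| = −20·log₁₀(0.718)

|Γ| ≈ 0.718; return loss ≈ 2.88 dB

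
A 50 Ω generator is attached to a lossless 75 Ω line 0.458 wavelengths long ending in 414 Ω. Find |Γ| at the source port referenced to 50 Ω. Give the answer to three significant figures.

βl = 2π × 0.458 = 165°
tan(βl) = -0.27
Z_in = Z_0·(Z_L + jZ_0·tanβl)/(Z_0 + jZ_L·tanβl) = 138 + j185 Ω
Γ_s = (Z_in − Z_s)/(Z_in + Z_s) = (87.8 + j185)/(188 + j185), |Γ_s| = 0.777

|Γ| ≈ 0.777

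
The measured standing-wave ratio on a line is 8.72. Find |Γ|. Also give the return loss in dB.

|Γ| = (S − 1)/(S + 1) = (8.72 − 1)/(8.72 + 1) = 7.72/9.72
RL = −20·log₁₀|Γ| = −20·log₁₀(0.794)

|Γ| ≈ 0.794; return loss ≈ 2 dB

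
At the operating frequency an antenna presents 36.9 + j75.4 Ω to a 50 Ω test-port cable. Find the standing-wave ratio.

Γ = (Z_L − Z_0)/(Z_L + Z_0) = (-13.1 + j75.4)/(86.9 + j75.4)
|Γ| = 76.5/115 = 0.665
VSWR = (1 + |Γ|)/(1 − |Γ|) = 1.67/0.335

VSWR ≈ 4.97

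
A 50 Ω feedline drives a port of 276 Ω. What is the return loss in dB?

RL ≈ 3.18 dB

Γ = (276 − 50)/(276 + 50) = 0.693
RL = −20·log₁₀|Γ| = −20·log₁₀(0.693)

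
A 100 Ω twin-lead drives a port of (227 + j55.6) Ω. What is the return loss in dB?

Γ = (127 + j55.6)/(327 + j55.6), |Γ| = 0.418
RL = −20·log₁₀|Γ| = −20·log₁₀(0.418)

RL ≈ 7.58 dB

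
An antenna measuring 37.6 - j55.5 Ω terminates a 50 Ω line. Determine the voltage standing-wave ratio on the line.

VSWR ≈ 3.43

Γ = (Z_L − Z_0)/(Z_L + Z_0) = (-12.4 − j55.5)/(87.6 − j55.5)
|Γ| = 56.9/104 = 0.548
VSWR = (1 + |Γ|)/(1 − |Γ|) = 1.55/0.452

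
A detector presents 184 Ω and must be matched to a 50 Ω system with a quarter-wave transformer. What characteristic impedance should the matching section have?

Z_qwt = √(Z_0·R_L) = √(50 × 184) = √9200

Z_qwt ≈ 95.9 Ω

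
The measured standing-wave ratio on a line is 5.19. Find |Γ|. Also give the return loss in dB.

|Γ| ≈ 0.677; return loss ≈ 3.39 dB

|Γ| = (S − 1)/(S + 1) = (5.19 − 1)/(5.19 + 1) = 4.19/6.19
RL = −20·log₁₀|Γ| = −20·log₁₀(0.677)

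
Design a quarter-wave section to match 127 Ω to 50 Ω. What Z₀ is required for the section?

Z_qwt ≈ 79.7 Ω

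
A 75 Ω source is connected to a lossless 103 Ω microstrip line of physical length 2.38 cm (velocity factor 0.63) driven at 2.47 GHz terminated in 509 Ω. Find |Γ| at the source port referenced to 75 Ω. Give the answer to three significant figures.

|Γ| ≈ 0.605

λ = v/f = 0.63·c / 2.47 GHz = 0.0765 m
βl = 2π·l/λ = 2π × 0.311 = 112°
tan(βl) = -2.48
Z_in = Z_0·(Z_L + jZ_0·tanβl)/(Z_0 + jZ_L·tanβl) = 24.1 + j39.6 Ω
Γ_s = (Z_in − Z_s)/(Z_in + Z_s) = (-50.9 + j39.6)/(99.1 + j39.6), |Γ_s| = 0.605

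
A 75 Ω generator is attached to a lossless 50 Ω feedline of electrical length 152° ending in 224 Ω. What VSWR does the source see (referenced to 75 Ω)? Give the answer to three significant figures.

tan(βl) = -0.532
Z_in = Z_0·(Z_L + jZ_0·tanβl)/(Z_0 + jZ_L·tanβl) = 43.1 + j76 Ω
Γ_s = (Z_in − Z_s)/(Z_in + Z_s) = (-31.9 + j76)/(118 + j76), |Γ_s| = 0.587
VSWR = (1 + |Γ_s|)/(1 − |Γ_s|)

VSWR ≈ 3.84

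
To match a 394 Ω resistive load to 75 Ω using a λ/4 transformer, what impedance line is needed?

Z_qwt ≈ 172 Ω

Z_qwt = √(Z_0·R_L) = √(75 × 394) = √29550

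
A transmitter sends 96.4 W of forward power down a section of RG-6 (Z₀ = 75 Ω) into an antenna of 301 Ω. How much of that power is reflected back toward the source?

Γ = (301 − 75)/(301 + 75) = 0.601
|Γ|² = 0.361
P_refl = |Γ|²·P_inc = 34.8 W, P_del = (1 − |Γ|²)·P_inc = 61.6 W

P_reflected ≈ 34.8 W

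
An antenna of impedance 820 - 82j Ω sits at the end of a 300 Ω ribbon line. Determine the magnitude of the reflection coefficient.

Γ = (Z_L − Z_0)/(Z_L + Z_0) = (520 − j82)/(1120 − j82)
|Γ| = 526/1120

|Γ| ≈ 0.469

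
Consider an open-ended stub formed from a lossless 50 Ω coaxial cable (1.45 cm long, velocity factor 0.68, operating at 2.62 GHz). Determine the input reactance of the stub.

λ = v/f = 0.68·c / 2.62 GHz = 0.0779 m
βl = 2π·l/λ = 2π × 0.186 = 67°
tan(βl) = 2.36
For an open-ended stub, Z_in = −jZ_0·cot(βl) = −jZ_0/tan(βl)

X_in ≈ -21.2 Ω (capacitive)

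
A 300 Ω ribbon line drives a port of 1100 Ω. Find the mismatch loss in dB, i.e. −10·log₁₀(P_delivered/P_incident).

mismatch loss ≈ 1.72 dB

Γ = (1100 − 300)/(1100 + 300) = 0.571
|Γ|² = 0.327, so P_del/P_inc = 1 − |Γ|² = 0.673
ML = −10·log₁₀(1 − |Γ|²)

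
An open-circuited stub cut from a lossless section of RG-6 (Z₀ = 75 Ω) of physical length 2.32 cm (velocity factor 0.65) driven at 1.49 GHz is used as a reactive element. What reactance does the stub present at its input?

λ = v/f = 0.65·c / 1.49 GHz = 0.131 m
βl = 2π·l/λ = 2π × 0.177 = 63.8°
tan(βl) = 2.03
For an open-circuited stub, Z_in = −jZ_0·cot(βl) = −jZ_0/tan(βl)

X_in ≈ -36.9 Ω (capacitive)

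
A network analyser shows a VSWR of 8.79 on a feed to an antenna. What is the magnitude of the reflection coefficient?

|Γ| = (S − 1)/(S + 1) = (8.79 − 1)/(8.79 + 1) = 7.79/9.79

|Γ| ≈ 0.796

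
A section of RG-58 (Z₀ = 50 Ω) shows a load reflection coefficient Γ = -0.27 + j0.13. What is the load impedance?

Z_L = Z_0·(1 + Γ)/(1 − Γ) = 50·(0.73 + j0.13)/(1.27 − j0.13)

Z_L ≈ 27.9 + j7.98 Ω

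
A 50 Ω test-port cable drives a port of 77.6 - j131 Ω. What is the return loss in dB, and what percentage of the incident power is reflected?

Γ = (27.6 − j131)/(127.6 − j131), |Γ| = 0.732
RL = −20·log₁₀(0.732) = 2.71 dB
P_refl/P_inc = |Γ|² = 0.536

RL ≈ 2.71 dB; 53.6% of incident power reflected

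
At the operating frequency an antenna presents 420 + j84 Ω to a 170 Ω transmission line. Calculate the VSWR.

VSWR ≈ 2.59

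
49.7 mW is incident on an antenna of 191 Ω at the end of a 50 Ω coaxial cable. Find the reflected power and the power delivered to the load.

Γ = (191 − 50)/(191 + 50) = 0.585
|Γ|² = 0.342
P_refl = |Γ|²·P_inc = 17 mW, P_del = (1 − |Γ|²)·P_inc = 32.7 mW

P_reflected ≈ 17 mW; P_delivered ≈ 32.7 mW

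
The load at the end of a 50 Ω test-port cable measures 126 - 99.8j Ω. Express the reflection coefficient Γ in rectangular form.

Γ = (Z_L − Z_0)/(Z_L + Z_0) = (76 − j99.8)/(176 − j99.8)

Γ ≈ 0.57 − j0.244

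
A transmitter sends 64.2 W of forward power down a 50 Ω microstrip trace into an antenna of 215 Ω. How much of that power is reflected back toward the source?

P_reflected ≈ 24.9 W

Γ = (215 − 50)/(215 + 50) = 0.623
|Γ|² = 0.388
P_refl = |Γ|²·P_inc = 24.9 W, P_del = (1 − |Γ|²)·P_inc = 39.3 W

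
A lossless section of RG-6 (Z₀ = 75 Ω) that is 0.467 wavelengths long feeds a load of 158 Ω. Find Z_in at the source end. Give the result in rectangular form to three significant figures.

Z_in ≈ 138 + j45.3 Ω

βl = 2π × 0.467 = 168°
tan(βl) = tan(168°) = -0.21
Z_in = Z_0·(Z_L + jZ_0·tanβl)/(Z_0 + jZ_L·tanβl)
     = 75·(158 − j15.8)/(75 − j33.2)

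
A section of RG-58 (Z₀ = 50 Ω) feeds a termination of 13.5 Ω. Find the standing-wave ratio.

VSWR ≈ 3.7

Γ = (13.5 − 50)/(13.5 + 50) = -0.575
VSWR = (1 + 0.575)/(1 − 0.575)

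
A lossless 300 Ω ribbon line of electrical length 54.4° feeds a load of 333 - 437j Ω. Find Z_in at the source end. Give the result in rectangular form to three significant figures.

Z_in ≈ 84.6 − j49.2 Ω

tan(βl) = tan(54.4°) = 1.4
Z_in = Z_0·(Z_L + jZ_0·tanβl)/(Z_0 + jZ_L·tanβl)
     = 300·(333 − j18)/(910 + j465)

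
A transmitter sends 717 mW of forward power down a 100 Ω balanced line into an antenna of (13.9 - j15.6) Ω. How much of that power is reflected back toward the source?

P_reflected ≈ 415 mW

|Γ| = |(-86.1 − j15.6)/(113.9 − j15.6)| = 0.761
|Γ|² = 0.579
P_refl = |Γ|²·P_inc = 415 mW, P_del = (1 − |Γ|²)·P_inc = 302 mW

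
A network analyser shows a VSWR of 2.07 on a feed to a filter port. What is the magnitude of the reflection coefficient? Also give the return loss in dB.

|Γ| = (S − 1)/(S + 1) = (2.07 − 1)/(2.07 + 1) = 1.07/3.07
RL = −20·log₁₀|Γ| = −20·log₁₀(0.349)

|Γ| ≈ 0.349; return loss ≈ 9.16 dB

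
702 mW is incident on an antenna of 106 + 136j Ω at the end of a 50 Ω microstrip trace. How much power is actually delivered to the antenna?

P_delivered ≈ 347 mW

|Γ| = |(56 + j136)/(156 + j136)| = 0.711
|Γ|² = 0.505
P_refl = |Γ|²·P_inc = 355 mW, P_del = (1 − |Γ|²)·P_inc = 347 mW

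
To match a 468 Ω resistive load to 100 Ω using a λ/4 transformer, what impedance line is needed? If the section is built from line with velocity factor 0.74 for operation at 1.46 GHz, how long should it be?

Z_qwt = √(Z_0·R_L) = √(100 × 468) = √46800
λ = 0.74·c/f = 0.152 m, so l = λ/4 = 0.038 m

Z_qwt ≈ 216 Ω; length ≈ 3.8 cm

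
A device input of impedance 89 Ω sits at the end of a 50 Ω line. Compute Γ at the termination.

Γ = 0.281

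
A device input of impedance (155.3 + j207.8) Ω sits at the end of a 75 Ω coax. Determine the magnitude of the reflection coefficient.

|Γ| ≈ 0.718

Γ = (Z_L − Z_0)/(Z_L + Z_0) = (80.3 + j207.8)/(230.3 + j207.8)
|Γ| = 223/310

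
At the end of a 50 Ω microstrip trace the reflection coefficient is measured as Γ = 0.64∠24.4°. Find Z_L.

Z_L ≈ 121 + j108 Ω

Z_L = Z_0·(1 + Γ)/(1 − Γ) = 50·(1.58 + j0.264)/(0.417 − j0.264)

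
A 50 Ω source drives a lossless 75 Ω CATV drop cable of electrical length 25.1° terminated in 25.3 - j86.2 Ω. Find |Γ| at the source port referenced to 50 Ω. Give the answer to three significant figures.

tan(βl) = 0.468
Z_in = Z_0·(Z_L + jZ_0·tanβl)/(Z_0 + jZ_L·tanβl) = 12.9 − j34.5 Ω
Γ_s = (Z_in − Z_s)/(Z_in + Z_s) = (-37.1 − j34.5)/(62.9 − j34.5), |Γ_s| = 0.706

|Γ| ≈ 0.706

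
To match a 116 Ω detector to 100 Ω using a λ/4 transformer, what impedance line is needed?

Z_qwt ≈ 108 Ω

Z_qwt = √(Z_0·R_L) = √(100 × 116) = √11600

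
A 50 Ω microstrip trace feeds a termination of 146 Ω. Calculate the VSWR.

VSWR ≈ 2.92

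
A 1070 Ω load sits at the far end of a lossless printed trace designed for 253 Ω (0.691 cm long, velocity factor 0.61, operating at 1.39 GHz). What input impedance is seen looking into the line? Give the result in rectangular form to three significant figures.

Z_in ≈ 386 − j472 Ω

λ = v/f = 0.61·c / 1.39 GHz = 0.132 m
βl = 2π·l/λ = 2π × 0.0525 = 18.9°
tan(βl) = tan(18.9°) = 0.342
Z_in = Z_0·(Z_L + jZ_0·tanβl)/(Z_0 + jZ_L·tanβl)
     = 253·(1070 + j86.6)/(253 + j366)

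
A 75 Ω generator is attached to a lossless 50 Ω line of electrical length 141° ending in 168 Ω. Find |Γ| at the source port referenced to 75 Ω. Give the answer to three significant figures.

|Γ| ≈ 0.546

tan(βl) = -0.81
Z_in = Z_0·(Z_L + jZ_0·tanβl)/(Z_0 + jZ_L·tanβl) = 33.1 + j49.6 Ω
Γ_s = (Z_in − Z_s)/(Z_in + Z_s) = (-41.9 + j49.6)/(108 + j49.6), |Γ_s| = 0.546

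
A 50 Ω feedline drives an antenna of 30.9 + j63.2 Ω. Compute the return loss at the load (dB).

Γ = (-19.1 + j63.2)/(80.9 + j63.2), |Γ| = 0.643
RL = −20·log₁₀|Γ| = −20·log₁₀(0.643)

RL ≈ 3.83 dB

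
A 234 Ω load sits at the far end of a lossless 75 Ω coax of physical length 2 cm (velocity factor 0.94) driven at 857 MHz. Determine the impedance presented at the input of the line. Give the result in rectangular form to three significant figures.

λ = v/f = 0.94·c / 857 MHz = 0.329 m
βl = 2π·l/λ = 2π × 0.0608 = 21.9°
tan(βl) = tan(21.9°) = 0.402
Z_in = Z_0·(Z_L + jZ_0·tanβl)/(Z_0 + jZ_L·tanβl)
     = 75·(234 + j30.1)/(75 + j94)

Z_in ≈ 106 − j102 Ω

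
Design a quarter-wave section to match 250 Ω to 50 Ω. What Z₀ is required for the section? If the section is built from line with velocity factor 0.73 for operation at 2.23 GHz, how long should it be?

Z_qwt ≈ 112 Ω; length ≈ 2.46 cm

Z_qwt = √(Z_0·R_L) = √(50 × 250) = √12500
λ = 0.73·c/f = 0.0982 m, so l = λ/4 = 0.0246 m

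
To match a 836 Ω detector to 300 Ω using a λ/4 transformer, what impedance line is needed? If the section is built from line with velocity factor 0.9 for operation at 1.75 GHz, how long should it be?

Z_qwt ≈ 501 Ω; length ≈ 3.86 cm

Z_qwt = √(Z_0·R_L) = √(300 × 836) = √250800
λ = 0.9·c/f = 0.154 m, so l = λ/4 = 0.0386 m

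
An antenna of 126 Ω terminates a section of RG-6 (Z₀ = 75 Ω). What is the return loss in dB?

RL ≈ 11.9 dB

Γ = (126 − 75)/(126 + 75) = 0.254
RL = −20·log₁₀|Γ| = −20·log₁₀(0.254)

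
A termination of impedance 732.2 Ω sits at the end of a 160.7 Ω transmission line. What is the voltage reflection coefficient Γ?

Γ = 0.64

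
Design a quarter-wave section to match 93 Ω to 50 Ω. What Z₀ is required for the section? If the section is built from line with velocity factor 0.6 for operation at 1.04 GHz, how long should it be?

Z_qwt ≈ 68.2 Ω; length ≈ 4.33 cm

Z_qwt = √(Z_0·R_L) = √(50 × 93) = √4650
λ = 0.6·c/f = 0.173 m, so l = λ/4 = 0.0433 m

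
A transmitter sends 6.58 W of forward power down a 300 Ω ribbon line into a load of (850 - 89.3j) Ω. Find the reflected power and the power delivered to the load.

P_reflected ≈ 1.54 W; P_delivered ≈ 5.04 W

|Γ| = |(550 − j89.3)/(1150 − j89.3)| = 0.483
|Γ|² = 0.233
P_refl = |Γ|²·P_inc = 1.54 W, P_del = (1 − |Γ|²)·P_inc = 5.04 W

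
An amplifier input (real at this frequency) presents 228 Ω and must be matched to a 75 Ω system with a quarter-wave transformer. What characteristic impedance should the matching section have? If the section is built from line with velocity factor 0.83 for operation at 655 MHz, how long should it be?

Z_qwt ≈ 131 Ω; length ≈ 9.5 cm

Z_qwt = √(Z_0·R_L) = √(75 × 228) = √17100
λ = 0.83·c/f = 0.38 m, so l = λ/4 = 0.095 m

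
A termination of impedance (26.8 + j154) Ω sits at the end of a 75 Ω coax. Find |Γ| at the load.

|Γ| ≈ 0.874

Γ = (Z_L − Z_0)/(Z_L + Z_0) = (-48.2 + j154)/(101.8 + j154)
|Γ| = 161/185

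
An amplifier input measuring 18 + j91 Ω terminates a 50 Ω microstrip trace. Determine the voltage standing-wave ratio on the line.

VSWR ≈ 12.3

Γ = (Z_L − Z_0)/(Z_L + Z_0) = (-32 + j91)/(68 + j91)
|Γ| = 96.5/114 = 0.849
VSWR = (1 + |Γ|)/(1 − |Γ|) = 1.85/0.151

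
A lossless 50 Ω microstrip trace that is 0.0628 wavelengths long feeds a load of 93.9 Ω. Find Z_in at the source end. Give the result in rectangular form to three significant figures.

Z_in ≈ 68.4 − j32.6 Ω

βl = 2π × 0.0628 = 22.6°
tan(βl) = tan(22.6°) = 0.416
Z_in = Z_0·(Z_L + jZ_0·tanβl)/(Z_0 + jZ_L·tanβl)
     = 50·(93.9 + j20.8)/(50 + j39.1)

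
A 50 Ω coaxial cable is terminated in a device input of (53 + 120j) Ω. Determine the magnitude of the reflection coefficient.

|Γ| ≈ 0.759

Γ = (Z_L − Z_0)/(Z_L + Z_0) = (3 + j120)/(103 + j120)
|Γ| = 120/158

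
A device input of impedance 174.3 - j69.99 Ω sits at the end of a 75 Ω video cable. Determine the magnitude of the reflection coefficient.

|Γ| ≈ 0.469

Γ = (Z_L − Z_0)/(Z_L + Z_0) = (99.3 − j69.99)/(249.3 − j69.99)
|Γ| = 121/259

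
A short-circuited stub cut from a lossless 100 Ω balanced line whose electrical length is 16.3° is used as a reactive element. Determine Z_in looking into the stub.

tan(βl) = 0.292
For a short-circuited stub, Z_in = jZ_0·tan(βl)

Z_in ≈ +j29.2 Ω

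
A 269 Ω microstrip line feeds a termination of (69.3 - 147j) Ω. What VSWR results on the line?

VSWR ≈ 5.1

Γ = (Z_L − Z_0)/(Z_L + Z_0) = (-199.7 − j147)/(338.3 − j147)
|Γ| = 248/369 = 0.672
VSWR = (1 + |Γ|)/(1 − |Γ|) = 1.67/0.328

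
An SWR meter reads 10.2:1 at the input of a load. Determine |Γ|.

|Γ| ≈ 0.821

|Γ| = (S − 1)/(S + 1) = (10.2 − 1)/(10.2 + 1) = 9.2/11.2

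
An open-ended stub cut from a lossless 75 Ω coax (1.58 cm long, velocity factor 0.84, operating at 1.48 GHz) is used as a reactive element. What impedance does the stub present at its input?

λ = v/f = 0.84·c / 1.48 GHz = 0.17 m
βl = 2π·l/λ = 2π × 0.0928 = 33.4°
tan(βl) = 0.66
For an open-ended stub, Z_in = −jZ_0·cot(βl) = −jZ_0/tan(βl)

Z_in ≈ −j114 Ω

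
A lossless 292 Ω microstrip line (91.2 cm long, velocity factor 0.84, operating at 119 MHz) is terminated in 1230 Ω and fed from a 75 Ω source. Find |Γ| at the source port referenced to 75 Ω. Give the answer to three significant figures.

|Γ| ≈ 0.865

λ = v/f = 0.84·c / 119 MHz = 2.12 m
βl = 2π·l/λ = 2π × 0.431 = 155°
tan(βl) = -0.465
Z_in = Z_0·(Z_L + jZ_0·tanβl)/(Z_0 + jZ_L·tanβl) = 309 + j470 Ω
Γ_s = (Z_in − Z_s)/(Z_in + Z_s) = (234 + j470)/(384 + j470), |Γ_s| = 0.865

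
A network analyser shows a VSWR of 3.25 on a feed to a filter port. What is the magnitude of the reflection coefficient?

|Γ| ≈ 0.529

|Γ| = (S − 1)/(S + 1) = (3.25 − 1)/(3.25 + 1) = 2.25/4.25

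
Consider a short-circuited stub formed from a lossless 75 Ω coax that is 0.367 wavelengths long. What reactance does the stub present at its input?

βl = 2π × 0.367 = 132°
tan(βl) = -1.11
For a short-circuited stub, Z_in = jZ_0·tan(βl)

X_in ≈ -82.9 Ω (capacitive)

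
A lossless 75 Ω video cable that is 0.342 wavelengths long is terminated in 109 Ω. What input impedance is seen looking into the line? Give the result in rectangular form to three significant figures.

Z_in ≈ 61.2 + j21.4 Ω

βl = 2π × 0.342 = 123°
tan(βl) = tan(123°) = -1.53
Z_in = Z_0·(Z_L + jZ_0·tanβl)/(Z_0 + jZ_L·tanβl)
     = 75·(109 − j115)/(75 − j167)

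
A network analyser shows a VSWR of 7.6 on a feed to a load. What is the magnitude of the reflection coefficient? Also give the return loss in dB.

|Γ| ≈ 0.767; return loss ≈ 2.3 dB

|Γ| = (S − 1)/(S + 1) = (7.6 − 1)/(7.6 + 1) = 6.6/8.6
RL = −20·log₁₀|Γ| = −20·log₁₀(0.767)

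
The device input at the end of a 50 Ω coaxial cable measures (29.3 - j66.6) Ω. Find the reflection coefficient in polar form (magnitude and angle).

Γ ≈ 0.673 ∠ -67.2°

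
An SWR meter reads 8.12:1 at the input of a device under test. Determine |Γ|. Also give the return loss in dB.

|Γ| ≈ 0.781; return loss ≈ 2.15 dB

|Γ| = (S − 1)/(S + 1) = (8.12 − 1)/(8.12 + 1) = 7.12/9.12
RL = −20·log₁₀|Γ| = −20·log₁₀(0.781)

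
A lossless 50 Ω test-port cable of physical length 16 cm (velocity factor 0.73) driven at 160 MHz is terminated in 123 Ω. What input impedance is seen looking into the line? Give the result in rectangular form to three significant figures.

λ = v/f = 0.73·c / 160 MHz = 1.37 m
βl = 2π·l/λ = 2π × 0.117 = 42.1°
tan(βl) = tan(42.1°) = 0.903
Z_in = Z_0·(Z_L + jZ_0·tanβl)/(Z_0 + jZ_L·tanβl)
     = 50·(123 + j45.2)/(50 + j111)

Z_in ≈ 37.6 − j38.4 Ω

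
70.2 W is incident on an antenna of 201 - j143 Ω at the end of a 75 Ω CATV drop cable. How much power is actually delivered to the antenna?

|Γ| = |(126 − j143)/(276 − j143)| = 0.613
|Γ|² = 0.376
P_refl = |Γ|²·P_inc = 26.4 W, P_del = (1 − |Γ|²)·P_inc = 43.8 W

P_delivered ≈ 43.8 W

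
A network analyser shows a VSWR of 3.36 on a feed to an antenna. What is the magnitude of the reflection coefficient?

|Γ| ≈ 0.541

|Γ| = (S − 1)/(S + 1) = (3.36 − 1)/(3.36 + 1) = 2.36/4.36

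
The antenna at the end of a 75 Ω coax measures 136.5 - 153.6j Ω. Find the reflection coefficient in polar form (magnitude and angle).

Γ = (Z_L − Z_0)/(Z_L + Z_0) = (61.5 − j153.6)/(211.5 − j153.6)
|Γ| = 165/261 = 0.633

Γ ≈ 0.633 ∠ -32.2°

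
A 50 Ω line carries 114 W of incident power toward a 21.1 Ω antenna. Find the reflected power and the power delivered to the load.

P_reflected ≈ 18.8 W; P_delivered ≈ 95.2 W

Γ = (21.1 − 50)/(21.1 + 50) = -0.406
|Γ|² = 0.165
P_refl = |Γ|²·P_inc = 18.8 W, P_del = (1 − |Γ|²)·P_inc = 95.2 W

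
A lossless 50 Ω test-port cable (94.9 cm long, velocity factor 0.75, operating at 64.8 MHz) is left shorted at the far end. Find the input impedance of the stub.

λ = v/f = 0.75·c / 64.8 MHz = 3.47 m
βl = 2π·l/λ = 2π × 0.273 = 98.4°
tan(βl) = -6.78
For a shorted stub, Z_in = jZ_0·tan(βl)

Z_in ≈ −j339 Ω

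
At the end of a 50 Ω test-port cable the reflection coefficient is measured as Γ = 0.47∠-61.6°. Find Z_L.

Z_L = Z_0·(1 + Γ)/(1 − Γ) = 50·(1.22 − j0.413)/(0.776 + j0.413)

Z_L ≈ 50.3 − j53.4 Ω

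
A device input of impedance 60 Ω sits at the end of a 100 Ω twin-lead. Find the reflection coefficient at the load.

Γ = (Z_L − Z_0)/(Z_L + Z_0) = (60 − 100)/(60 + 100) = -40/160

Γ = -0.25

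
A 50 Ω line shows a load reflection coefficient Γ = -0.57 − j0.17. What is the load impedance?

Z_L ≈ 13 − j6.82 Ω

Z_L = Z_0·(1 + Γ)/(1 − Γ) = 50·(0.43 − j0.17)/(1.57 + j0.17)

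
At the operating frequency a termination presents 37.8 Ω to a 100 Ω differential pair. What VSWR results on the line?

For a purely resistive load, VSWR = R_L/Z_0 or Z_0/R_L (whichever > 1) = 100/37.8

VSWR ≈ 2.65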